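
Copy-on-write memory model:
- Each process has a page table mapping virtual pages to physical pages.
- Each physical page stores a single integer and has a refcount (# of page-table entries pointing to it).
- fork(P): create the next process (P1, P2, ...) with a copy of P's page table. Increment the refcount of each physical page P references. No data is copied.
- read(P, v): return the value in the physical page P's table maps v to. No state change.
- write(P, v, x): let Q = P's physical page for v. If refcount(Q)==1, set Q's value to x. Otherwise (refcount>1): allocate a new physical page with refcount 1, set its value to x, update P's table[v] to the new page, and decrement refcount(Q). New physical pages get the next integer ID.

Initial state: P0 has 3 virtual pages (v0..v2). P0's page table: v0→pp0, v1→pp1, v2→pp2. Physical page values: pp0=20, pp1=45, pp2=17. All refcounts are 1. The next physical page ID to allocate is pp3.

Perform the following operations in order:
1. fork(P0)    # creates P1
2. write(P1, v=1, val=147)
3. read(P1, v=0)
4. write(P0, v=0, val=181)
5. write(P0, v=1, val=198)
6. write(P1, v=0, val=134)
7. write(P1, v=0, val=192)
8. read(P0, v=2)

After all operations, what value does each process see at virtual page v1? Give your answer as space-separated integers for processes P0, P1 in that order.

Op 1: fork(P0) -> P1. 3 ppages; refcounts: pp0:2 pp1:2 pp2:2
Op 2: write(P1, v1, 147). refcount(pp1)=2>1 -> COPY to pp3. 4 ppages; refcounts: pp0:2 pp1:1 pp2:2 pp3:1
Op 3: read(P1, v0) -> 20. No state change.
Op 4: write(P0, v0, 181). refcount(pp0)=2>1 -> COPY to pp4. 5 ppages; refcounts: pp0:1 pp1:1 pp2:2 pp3:1 pp4:1
Op 5: write(P0, v1, 198). refcount(pp1)=1 -> write in place. 5 ppages; refcounts: pp0:1 pp1:1 pp2:2 pp3:1 pp4:1
Op 6: write(P1, v0, 134). refcount(pp0)=1 -> write in place. 5 ppages; refcounts: pp0:1 pp1:1 pp2:2 pp3:1 pp4:1
Op 7: write(P1, v0, 192). refcount(pp0)=1 -> write in place. 5 ppages; refcounts: pp0:1 pp1:1 pp2:2 pp3:1 pp4:1
Op 8: read(P0, v2) -> 17. No state change.
P0: v1 -> pp1 = 198
P1: v1 -> pp3 = 147

Answer: 198 147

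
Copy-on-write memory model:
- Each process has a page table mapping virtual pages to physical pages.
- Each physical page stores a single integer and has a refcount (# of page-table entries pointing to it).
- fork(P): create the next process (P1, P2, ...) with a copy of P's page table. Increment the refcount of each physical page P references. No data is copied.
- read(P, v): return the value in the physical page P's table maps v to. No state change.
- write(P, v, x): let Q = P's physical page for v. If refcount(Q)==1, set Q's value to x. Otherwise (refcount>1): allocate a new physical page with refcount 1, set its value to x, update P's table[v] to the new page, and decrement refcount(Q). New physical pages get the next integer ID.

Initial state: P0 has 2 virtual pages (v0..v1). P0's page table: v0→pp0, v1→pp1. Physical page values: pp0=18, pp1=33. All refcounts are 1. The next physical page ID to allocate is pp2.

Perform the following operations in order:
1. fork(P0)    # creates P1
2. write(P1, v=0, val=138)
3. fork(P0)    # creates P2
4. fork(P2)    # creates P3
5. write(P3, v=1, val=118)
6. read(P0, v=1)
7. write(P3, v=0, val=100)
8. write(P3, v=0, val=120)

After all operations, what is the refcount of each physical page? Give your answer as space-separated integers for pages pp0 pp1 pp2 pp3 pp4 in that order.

Op 1: fork(P0) -> P1. 2 ppages; refcounts: pp0:2 pp1:2
Op 2: write(P1, v0, 138). refcount(pp0)=2>1 -> COPY to pp2. 3 ppages; refcounts: pp0:1 pp1:2 pp2:1
Op 3: fork(P0) -> P2. 3 ppages; refcounts: pp0:2 pp1:3 pp2:1
Op 4: fork(P2) -> P3. 3 ppages; refcounts: pp0:3 pp1:4 pp2:1
Op 5: write(P3, v1, 118). refcount(pp1)=4>1 -> COPY to pp3. 4 ppages; refcounts: pp0:3 pp1:3 pp2:1 pp3:1
Op 6: read(P0, v1) -> 33. No state change.
Op 7: write(P3, v0, 100). refcount(pp0)=3>1 -> COPY to pp4. 5 ppages; refcounts: pp0:2 pp1:3 pp2:1 pp3:1 pp4:1
Op 8: write(P3, v0, 120). refcount(pp4)=1 -> write in place. 5 ppages; refcounts: pp0:2 pp1:3 pp2:1 pp3:1 pp4:1

Answer: 2 3 1 1 1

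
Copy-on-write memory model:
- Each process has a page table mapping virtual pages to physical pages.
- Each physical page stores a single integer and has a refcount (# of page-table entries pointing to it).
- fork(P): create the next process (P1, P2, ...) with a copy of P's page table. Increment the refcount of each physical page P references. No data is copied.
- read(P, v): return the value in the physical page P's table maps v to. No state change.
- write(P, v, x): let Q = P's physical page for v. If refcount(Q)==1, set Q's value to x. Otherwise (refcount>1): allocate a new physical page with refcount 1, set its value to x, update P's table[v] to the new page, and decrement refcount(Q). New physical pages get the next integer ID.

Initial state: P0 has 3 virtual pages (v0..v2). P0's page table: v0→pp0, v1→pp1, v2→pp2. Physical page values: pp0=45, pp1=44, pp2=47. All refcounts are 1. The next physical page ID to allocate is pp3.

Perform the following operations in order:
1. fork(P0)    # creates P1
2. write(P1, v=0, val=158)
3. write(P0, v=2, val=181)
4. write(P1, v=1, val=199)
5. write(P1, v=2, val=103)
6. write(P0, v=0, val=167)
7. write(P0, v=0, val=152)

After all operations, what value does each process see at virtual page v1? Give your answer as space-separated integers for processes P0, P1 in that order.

Op 1: fork(P0) -> P1. 3 ppages; refcounts: pp0:2 pp1:2 pp2:2
Op 2: write(P1, v0, 158). refcount(pp0)=2>1 -> COPY to pp3. 4 ppages; refcounts: pp0:1 pp1:2 pp2:2 pp3:1
Op 3: write(P0, v2, 181). refcount(pp2)=2>1 -> COPY to pp4. 5 ppages; refcounts: pp0:1 pp1:2 pp2:1 pp3:1 pp4:1
Op 4: write(P1, v1, 199). refcount(pp1)=2>1 -> COPY to pp5. 6 ppages; refcounts: pp0:1 pp1:1 pp2:1 pp3:1 pp4:1 pp5:1
Op 5: write(P1, v2, 103). refcount(pp2)=1 -> write in place. 6 ppages; refcounts: pp0:1 pp1:1 pp2:1 pp3:1 pp4:1 pp5:1
Op 6: write(P0, v0, 167). refcount(pp0)=1 -> write in place. 6 ppages; refcounts: pp0:1 pp1:1 pp2:1 pp3:1 pp4:1 pp5:1
Op 7: write(P0, v0, 152). refcount(pp0)=1 -> write in place. 6 ppages; refcounts: pp0:1 pp1:1 pp2:1 pp3:1 pp4:1 pp5:1
P0: v1 -> pp1 = 44
P1: v1 -> pp5 = 199

Answer: 44 199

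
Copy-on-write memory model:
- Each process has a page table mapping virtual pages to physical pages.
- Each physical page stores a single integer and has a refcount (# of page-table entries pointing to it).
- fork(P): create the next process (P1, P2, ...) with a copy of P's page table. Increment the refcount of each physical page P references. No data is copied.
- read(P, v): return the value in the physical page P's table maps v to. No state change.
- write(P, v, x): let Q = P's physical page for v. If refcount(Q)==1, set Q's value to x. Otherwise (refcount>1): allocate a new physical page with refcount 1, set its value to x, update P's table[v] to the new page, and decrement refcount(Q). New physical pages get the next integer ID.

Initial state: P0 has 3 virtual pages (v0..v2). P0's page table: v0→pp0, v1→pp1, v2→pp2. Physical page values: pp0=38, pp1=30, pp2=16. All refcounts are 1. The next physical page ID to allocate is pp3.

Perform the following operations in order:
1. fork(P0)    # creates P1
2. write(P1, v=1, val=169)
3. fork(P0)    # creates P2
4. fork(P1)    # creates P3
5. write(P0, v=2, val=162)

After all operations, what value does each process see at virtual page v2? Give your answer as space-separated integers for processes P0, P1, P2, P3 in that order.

Op 1: fork(P0) -> P1. 3 ppages; refcounts: pp0:2 pp1:2 pp2:2
Op 2: write(P1, v1, 169). refcount(pp1)=2>1 -> COPY to pp3. 4 ppages; refcounts: pp0:2 pp1:1 pp2:2 pp3:1
Op 3: fork(P0) -> P2. 4 ppages; refcounts: pp0:3 pp1:2 pp2:3 pp3:1
Op 4: fork(P1) -> P3. 4 ppages; refcounts: pp0:4 pp1:2 pp2:4 pp3:2
Op 5: write(P0, v2, 162). refcount(pp2)=4>1 -> COPY to pp4. 5 ppages; refcounts: pp0:4 pp1:2 pp2:3 pp3:2 pp4:1
P0: v2 -> pp4 = 162
P1: v2 -> pp2 = 16
P2: v2 -> pp2 = 16
P3: v2 -> pp2 = 16

Answer: 162 16 16 16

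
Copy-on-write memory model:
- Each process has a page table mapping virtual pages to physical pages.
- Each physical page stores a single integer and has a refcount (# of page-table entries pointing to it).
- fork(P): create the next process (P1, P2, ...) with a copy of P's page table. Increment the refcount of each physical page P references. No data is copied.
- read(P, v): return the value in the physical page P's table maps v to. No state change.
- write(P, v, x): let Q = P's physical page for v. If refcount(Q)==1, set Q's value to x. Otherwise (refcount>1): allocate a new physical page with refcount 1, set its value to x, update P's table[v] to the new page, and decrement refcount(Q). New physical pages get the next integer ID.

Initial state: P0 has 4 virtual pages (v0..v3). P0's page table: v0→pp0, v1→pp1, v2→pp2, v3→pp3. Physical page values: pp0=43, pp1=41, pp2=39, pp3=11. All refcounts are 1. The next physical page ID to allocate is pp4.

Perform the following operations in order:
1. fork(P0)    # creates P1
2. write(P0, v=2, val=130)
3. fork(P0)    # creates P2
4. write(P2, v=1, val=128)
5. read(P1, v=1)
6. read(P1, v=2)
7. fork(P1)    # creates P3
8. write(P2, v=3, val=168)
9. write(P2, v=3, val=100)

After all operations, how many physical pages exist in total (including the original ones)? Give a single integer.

Op 1: fork(P0) -> P1. 4 ppages; refcounts: pp0:2 pp1:2 pp2:2 pp3:2
Op 2: write(P0, v2, 130). refcount(pp2)=2>1 -> COPY to pp4. 5 ppages; refcounts: pp0:2 pp1:2 pp2:1 pp3:2 pp4:1
Op 3: fork(P0) -> P2. 5 ppages; refcounts: pp0:3 pp1:3 pp2:1 pp3:3 pp4:2
Op 4: write(P2, v1, 128). refcount(pp1)=3>1 -> COPY to pp5. 6 ppages; refcounts: pp0:3 pp1:2 pp2:1 pp3:3 pp4:2 pp5:1
Op 5: read(P1, v1) -> 41. No state change.
Op 6: read(P1, v2) -> 39. No state change.
Op 7: fork(P1) -> P3. 6 ppages; refcounts: pp0:4 pp1:3 pp2:2 pp3:4 pp4:2 pp5:1
Op 8: write(P2, v3, 168). refcount(pp3)=4>1 -> COPY to pp6. 7 ppages; refcounts: pp0:4 pp1:3 pp2:2 pp3:3 pp4:2 pp5:1 pp6:1
Op 9: write(P2, v3, 100). refcount(pp6)=1 -> write in place. 7 ppages; refcounts: pp0:4 pp1:3 pp2:2 pp3:3 pp4:2 pp5:1 pp6:1

Answer: 7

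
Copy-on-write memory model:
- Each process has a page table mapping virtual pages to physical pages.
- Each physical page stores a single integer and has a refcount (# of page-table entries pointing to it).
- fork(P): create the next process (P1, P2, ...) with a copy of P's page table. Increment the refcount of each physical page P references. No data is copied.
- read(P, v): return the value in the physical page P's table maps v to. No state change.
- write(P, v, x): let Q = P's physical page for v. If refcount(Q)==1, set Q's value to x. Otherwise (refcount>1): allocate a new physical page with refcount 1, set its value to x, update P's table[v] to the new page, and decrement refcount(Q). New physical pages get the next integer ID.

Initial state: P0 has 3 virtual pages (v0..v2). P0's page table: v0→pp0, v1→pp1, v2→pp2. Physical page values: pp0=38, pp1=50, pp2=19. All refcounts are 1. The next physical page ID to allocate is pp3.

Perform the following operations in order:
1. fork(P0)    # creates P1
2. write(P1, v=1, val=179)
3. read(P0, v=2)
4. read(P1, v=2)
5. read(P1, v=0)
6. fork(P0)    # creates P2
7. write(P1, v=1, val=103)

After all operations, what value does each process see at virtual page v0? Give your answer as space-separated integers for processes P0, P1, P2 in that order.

Op 1: fork(P0) -> P1. 3 ppages; refcounts: pp0:2 pp1:2 pp2:2
Op 2: write(P1, v1, 179). refcount(pp1)=2>1 -> COPY to pp3. 4 ppages; refcounts: pp0:2 pp1:1 pp2:2 pp3:1
Op 3: read(P0, v2) -> 19. No state change.
Op 4: read(P1, v2) -> 19. No state change.
Op 5: read(P1, v0) -> 38. No state change.
Op 6: fork(P0) -> P2. 4 ppages; refcounts: pp0:3 pp1:2 pp2:3 pp3:1
Op 7: write(P1, v1, 103). refcount(pp3)=1 -> write in place. 4 ppages; refcounts: pp0:3 pp1:2 pp2:3 pp3:1
P0: v0 -> pp0 = 38
P1: v0 -> pp0 = 38
P2: v0 -> pp0 = 38

Answer: 38 38 38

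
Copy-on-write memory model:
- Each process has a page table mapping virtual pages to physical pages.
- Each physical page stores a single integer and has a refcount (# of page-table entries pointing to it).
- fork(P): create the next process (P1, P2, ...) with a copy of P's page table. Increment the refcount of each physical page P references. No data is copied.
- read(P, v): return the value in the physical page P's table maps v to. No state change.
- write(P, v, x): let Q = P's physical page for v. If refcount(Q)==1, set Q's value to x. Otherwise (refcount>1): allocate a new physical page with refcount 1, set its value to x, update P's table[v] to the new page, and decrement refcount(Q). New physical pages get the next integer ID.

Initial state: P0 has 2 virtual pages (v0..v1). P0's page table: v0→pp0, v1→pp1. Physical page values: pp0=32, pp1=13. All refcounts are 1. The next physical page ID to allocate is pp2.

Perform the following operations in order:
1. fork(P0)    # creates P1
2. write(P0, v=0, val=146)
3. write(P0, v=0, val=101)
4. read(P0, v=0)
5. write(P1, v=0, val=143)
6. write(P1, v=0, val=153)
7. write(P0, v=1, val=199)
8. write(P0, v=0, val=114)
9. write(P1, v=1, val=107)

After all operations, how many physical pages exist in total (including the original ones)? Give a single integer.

Op 1: fork(P0) -> P1. 2 ppages; refcounts: pp0:2 pp1:2
Op 2: write(P0, v0, 146). refcount(pp0)=2>1 -> COPY to pp2. 3 ppages; refcounts: pp0:1 pp1:2 pp2:1
Op 3: write(P0, v0, 101). refcount(pp2)=1 -> write in place. 3 ppages; refcounts: pp0:1 pp1:2 pp2:1
Op 4: read(P0, v0) -> 101. No state change.
Op 5: write(P1, v0, 143). refcount(pp0)=1 -> write in place. 3 ppages; refcounts: pp0:1 pp1:2 pp2:1
Op 6: write(P1, v0, 153). refcount(pp0)=1 -> write in place. 3 ppages; refcounts: pp0:1 pp1:2 pp2:1
Op 7: write(P0, v1, 199). refcount(pp1)=2>1 -> COPY to pp3. 4 ppages; refcounts: pp0:1 pp1:1 pp2:1 pp3:1
Op 8: write(P0, v0, 114). refcount(pp2)=1 -> write in place. 4 ppages; refcounts: pp0:1 pp1:1 pp2:1 pp3:1
Op 9: write(P1, v1, 107). refcount(pp1)=1 -> write in place. 4 ppages; refcounts: pp0:1 pp1:1 pp2:1 pp3:1

Answer: 4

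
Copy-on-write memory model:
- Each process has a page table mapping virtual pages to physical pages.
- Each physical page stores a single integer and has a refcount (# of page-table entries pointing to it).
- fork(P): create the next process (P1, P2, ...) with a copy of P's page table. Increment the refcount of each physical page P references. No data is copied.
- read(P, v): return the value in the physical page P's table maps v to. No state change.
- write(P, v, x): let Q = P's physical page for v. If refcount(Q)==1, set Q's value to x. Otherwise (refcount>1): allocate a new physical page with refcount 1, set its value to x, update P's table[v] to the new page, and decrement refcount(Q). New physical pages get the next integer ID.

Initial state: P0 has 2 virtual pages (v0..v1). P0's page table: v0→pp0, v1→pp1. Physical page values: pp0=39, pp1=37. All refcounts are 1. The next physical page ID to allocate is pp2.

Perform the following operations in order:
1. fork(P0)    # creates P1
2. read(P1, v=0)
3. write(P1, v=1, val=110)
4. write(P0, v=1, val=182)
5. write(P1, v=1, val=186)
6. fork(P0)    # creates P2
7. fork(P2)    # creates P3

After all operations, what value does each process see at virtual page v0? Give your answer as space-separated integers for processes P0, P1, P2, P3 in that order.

Op 1: fork(P0) -> P1. 2 ppages; refcounts: pp0:2 pp1:2
Op 2: read(P1, v0) -> 39. No state change.
Op 3: write(P1, v1, 110). refcount(pp1)=2>1 -> COPY to pp2. 3 ppages; refcounts: pp0:2 pp1:1 pp2:1
Op 4: write(P0, v1, 182). refcount(pp1)=1 -> write in place. 3 ppages; refcounts: pp0:2 pp1:1 pp2:1
Op 5: write(P1, v1, 186). refcount(pp2)=1 -> write in place. 3 ppages; refcounts: pp0:2 pp1:1 pp2:1
Op 6: fork(P0) -> P2. 3 ppages; refcounts: pp0:3 pp1:2 pp2:1
Op 7: fork(P2) -> P3. 3 ppages; refcounts: pp0:4 pp1:3 pp2:1
P0: v0 -> pp0 = 39
P1: v0 -> pp0 = 39
P2: v0 -> pp0 = 39
P3: v0 -> pp0 = 39

Answer: 39 39 39 39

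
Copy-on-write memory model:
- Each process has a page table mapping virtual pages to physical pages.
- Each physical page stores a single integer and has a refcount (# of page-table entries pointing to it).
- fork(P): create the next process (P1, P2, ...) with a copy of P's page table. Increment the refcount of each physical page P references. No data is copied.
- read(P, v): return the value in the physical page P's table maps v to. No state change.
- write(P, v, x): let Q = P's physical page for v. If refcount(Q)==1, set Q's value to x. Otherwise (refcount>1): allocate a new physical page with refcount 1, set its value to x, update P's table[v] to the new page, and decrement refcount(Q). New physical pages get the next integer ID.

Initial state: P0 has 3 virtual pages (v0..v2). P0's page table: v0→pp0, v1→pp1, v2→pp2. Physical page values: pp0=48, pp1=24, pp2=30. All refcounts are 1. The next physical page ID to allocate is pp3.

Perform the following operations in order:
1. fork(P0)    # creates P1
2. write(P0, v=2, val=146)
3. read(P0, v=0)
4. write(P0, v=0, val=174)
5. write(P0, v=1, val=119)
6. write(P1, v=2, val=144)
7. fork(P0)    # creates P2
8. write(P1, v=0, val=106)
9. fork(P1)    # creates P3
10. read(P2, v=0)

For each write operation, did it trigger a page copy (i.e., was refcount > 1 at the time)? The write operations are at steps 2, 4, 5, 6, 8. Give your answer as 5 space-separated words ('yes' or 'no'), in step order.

Op 1: fork(P0) -> P1. 3 ppages; refcounts: pp0:2 pp1:2 pp2:2
Op 2: write(P0, v2, 146). refcount(pp2)=2>1 -> COPY to pp3. 4 ppages; refcounts: pp0:2 pp1:2 pp2:1 pp3:1
Op 3: read(P0, v0) -> 48. No state change.
Op 4: write(P0, v0, 174). refcount(pp0)=2>1 -> COPY to pp4. 5 ppages; refcounts: pp0:1 pp1:2 pp2:1 pp3:1 pp4:1
Op 5: write(P0, v1, 119). refcount(pp1)=2>1 -> COPY to pp5. 6 ppages; refcounts: pp0:1 pp1:1 pp2:1 pp3:1 pp4:1 pp5:1
Op 6: write(P1, v2, 144). refcount(pp2)=1 -> write in place. 6 ppages; refcounts: pp0:1 pp1:1 pp2:1 pp3:1 pp4:1 pp5:1
Op 7: fork(P0) -> P2. 6 ppages; refcounts: pp0:1 pp1:1 pp2:1 pp3:2 pp4:2 pp5:2
Op 8: write(P1, v0, 106). refcount(pp0)=1 -> write in place. 6 ppages; refcounts: pp0:1 pp1:1 pp2:1 pp3:2 pp4:2 pp5:2
Op 9: fork(P1) -> P3. 6 ppages; refcounts: pp0:2 pp1:2 pp2:2 pp3:2 pp4:2 pp5:2
Op 10: read(P2, v0) -> 174. No state change.

yes yes yes no no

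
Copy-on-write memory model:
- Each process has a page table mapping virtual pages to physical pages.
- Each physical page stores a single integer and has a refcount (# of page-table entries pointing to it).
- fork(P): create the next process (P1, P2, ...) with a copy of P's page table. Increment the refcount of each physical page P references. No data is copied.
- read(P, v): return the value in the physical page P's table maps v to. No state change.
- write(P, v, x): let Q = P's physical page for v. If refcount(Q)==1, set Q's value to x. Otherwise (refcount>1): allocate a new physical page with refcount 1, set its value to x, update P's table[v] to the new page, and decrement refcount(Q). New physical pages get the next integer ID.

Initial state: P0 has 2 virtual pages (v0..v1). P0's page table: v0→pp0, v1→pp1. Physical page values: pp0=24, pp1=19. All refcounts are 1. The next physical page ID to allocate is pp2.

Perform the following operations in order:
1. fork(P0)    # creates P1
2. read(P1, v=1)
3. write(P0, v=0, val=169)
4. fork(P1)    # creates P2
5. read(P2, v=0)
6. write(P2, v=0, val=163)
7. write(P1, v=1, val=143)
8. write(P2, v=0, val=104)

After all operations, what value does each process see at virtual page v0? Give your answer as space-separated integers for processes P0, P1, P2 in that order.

Answer: 169 24 104

Derivation:
Op 1: fork(P0) -> P1. 2 ppages; refcounts: pp0:2 pp1:2
Op 2: read(P1, v1) -> 19. No state change.
Op 3: write(P0, v0, 169). refcount(pp0)=2>1 -> COPY to pp2. 3 ppages; refcounts: pp0:1 pp1:2 pp2:1
Op 4: fork(P1) -> P2. 3 ppages; refcounts: pp0:2 pp1:3 pp2:1
Op 5: read(P2, v0) -> 24. No state change.
Op 6: write(P2, v0, 163). refcount(pp0)=2>1 -> COPY to pp3. 4 ppages; refcounts: pp0:1 pp1:3 pp2:1 pp3:1
Op 7: write(P1, v1, 143). refcount(pp1)=3>1 -> COPY to pp4. 5 ppages; refcounts: pp0:1 pp1:2 pp2:1 pp3:1 pp4:1
Op 8: write(P2, v0, 104). refcount(pp3)=1 -> write in place. 5 ppages; refcounts: pp0:1 pp1:2 pp2:1 pp3:1 pp4:1
P0: v0 -> pp2 = 169
P1: v0 -> pp0 = 24
P2: v0 -> pp3 = 104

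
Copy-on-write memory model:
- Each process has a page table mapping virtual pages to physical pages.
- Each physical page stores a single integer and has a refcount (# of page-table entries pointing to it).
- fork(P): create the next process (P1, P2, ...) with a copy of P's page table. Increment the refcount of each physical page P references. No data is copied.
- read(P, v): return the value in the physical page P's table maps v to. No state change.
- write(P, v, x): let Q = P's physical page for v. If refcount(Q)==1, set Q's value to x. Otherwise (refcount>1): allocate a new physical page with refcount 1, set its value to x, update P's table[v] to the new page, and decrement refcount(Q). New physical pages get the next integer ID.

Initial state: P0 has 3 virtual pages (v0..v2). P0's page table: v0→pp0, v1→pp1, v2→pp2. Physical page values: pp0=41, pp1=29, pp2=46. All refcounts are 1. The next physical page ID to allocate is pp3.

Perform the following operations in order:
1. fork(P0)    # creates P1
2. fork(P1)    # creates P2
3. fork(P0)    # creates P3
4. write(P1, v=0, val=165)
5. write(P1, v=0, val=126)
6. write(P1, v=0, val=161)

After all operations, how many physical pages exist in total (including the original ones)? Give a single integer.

Answer: 4

Derivation:
Op 1: fork(P0) -> P1. 3 ppages; refcounts: pp0:2 pp1:2 pp2:2
Op 2: fork(P1) -> P2. 3 ppages; refcounts: pp0:3 pp1:3 pp2:3
Op 3: fork(P0) -> P3. 3 ppages; refcounts: pp0:4 pp1:4 pp2:4
Op 4: write(P1, v0, 165). refcount(pp0)=4>1 -> COPY to pp3. 4 ppages; refcounts: pp0:3 pp1:4 pp2:4 pp3:1
Op 5: write(P1, v0, 126). refcount(pp3)=1 -> write in place. 4 ppages; refcounts: pp0:3 pp1:4 pp2:4 pp3:1
Op 6: write(P1, v0, 161). refcount(pp3)=1 -> write in place. 4 ppages; refcounts: pp0:3 pp1:4 pp2:4 pp3:1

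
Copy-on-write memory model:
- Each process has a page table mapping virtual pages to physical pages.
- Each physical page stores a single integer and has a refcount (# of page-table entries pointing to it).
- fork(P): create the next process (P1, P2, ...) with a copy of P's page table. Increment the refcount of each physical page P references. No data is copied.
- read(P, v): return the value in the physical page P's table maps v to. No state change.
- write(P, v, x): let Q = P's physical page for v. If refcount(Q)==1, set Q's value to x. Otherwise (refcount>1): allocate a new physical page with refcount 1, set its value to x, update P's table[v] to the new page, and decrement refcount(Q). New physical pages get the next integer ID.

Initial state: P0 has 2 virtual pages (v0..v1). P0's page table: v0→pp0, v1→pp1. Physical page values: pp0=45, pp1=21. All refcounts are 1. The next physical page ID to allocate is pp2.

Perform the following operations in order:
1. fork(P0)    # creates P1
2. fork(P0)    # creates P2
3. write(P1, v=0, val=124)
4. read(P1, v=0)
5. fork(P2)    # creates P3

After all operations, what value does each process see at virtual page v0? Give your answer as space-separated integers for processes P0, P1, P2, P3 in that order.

Answer: 45 124 45 45

Derivation:
Op 1: fork(P0) -> P1. 2 ppages; refcounts: pp0:2 pp1:2
Op 2: fork(P0) -> P2. 2 ppages; refcounts: pp0:3 pp1:3
Op 3: write(P1, v0, 124). refcount(pp0)=3>1 -> COPY to pp2. 3 ppages; refcounts: pp0:2 pp1:3 pp2:1
Op 4: read(P1, v0) -> 124. No state change.
Op 5: fork(P2) -> P3. 3 ppages; refcounts: pp0:3 pp1:4 pp2:1
P0: v0 -> pp0 = 45
P1: v0 -> pp2 = 124
P2: v0 -> pp0 = 45
P3: v0 -> pp0 = 45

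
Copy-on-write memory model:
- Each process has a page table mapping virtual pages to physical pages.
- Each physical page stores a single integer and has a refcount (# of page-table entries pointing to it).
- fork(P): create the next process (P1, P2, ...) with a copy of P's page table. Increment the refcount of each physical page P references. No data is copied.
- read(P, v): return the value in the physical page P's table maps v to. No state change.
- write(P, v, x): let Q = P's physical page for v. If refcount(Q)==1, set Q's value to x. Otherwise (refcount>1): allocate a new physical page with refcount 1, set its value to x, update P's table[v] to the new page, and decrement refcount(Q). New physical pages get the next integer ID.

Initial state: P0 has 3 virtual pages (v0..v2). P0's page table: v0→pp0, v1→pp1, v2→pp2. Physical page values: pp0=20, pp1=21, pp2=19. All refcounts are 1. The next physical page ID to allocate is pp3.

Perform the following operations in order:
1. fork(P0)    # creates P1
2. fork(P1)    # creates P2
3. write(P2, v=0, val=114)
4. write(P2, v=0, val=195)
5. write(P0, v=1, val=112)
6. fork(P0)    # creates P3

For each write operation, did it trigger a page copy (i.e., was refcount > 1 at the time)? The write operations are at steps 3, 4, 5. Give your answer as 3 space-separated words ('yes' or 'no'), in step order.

Op 1: fork(P0) -> P1. 3 ppages; refcounts: pp0:2 pp1:2 pp2:2
Op 2: fork(P1) -> P2. 3 ppages; refcounts: pp0:3 pp1:3 pp2:3
Op 3: write(P2, v0, 114). refcount(pp0)=3>1 -> COPY to pp3. 4 ppages; refcounts: pp0:2 pp1:3 pp2:3 pp3:1
Op 4: write(P2, v0, 195). refcount(pp3)=1 -> write in place. 4 ppages; refcounts: pp0:2 pp1:3 pp2:3 pp3:1
Op 5: write(P0, v1, 112). refcount(pp1)=3>1 -> COPY to pp4. 5 ppages; refcounts: pp0:2 pp1:2 pp2:3 pp3:1 pp4:1
Op 6: fork(P0) -> P3. 5 ppages; refcounts: pp0:3 pp1:2 pp2:4 pp3:1 pp4:2

yes no yes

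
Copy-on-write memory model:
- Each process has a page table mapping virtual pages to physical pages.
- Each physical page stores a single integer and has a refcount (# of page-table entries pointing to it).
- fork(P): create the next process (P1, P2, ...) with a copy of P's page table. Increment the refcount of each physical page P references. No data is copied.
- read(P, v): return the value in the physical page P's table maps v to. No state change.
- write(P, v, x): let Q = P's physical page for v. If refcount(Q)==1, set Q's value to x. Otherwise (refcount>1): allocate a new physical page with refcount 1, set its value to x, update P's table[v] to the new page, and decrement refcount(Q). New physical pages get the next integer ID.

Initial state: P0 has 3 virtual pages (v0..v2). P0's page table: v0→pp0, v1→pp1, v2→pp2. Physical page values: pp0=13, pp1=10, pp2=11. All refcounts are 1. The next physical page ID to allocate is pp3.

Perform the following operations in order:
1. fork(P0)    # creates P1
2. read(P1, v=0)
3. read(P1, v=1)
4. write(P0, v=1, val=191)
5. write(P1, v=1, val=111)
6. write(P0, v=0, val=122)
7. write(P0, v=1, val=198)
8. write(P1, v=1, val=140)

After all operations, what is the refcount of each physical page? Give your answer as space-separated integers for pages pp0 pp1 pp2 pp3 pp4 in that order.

Op 1: fork(P0) -> P1. 3 ppages; refcounts: pp0:2 pp1:2 pp2:2
Op 2: read(P1, v0) -> 13. No state change.
Op 3: read(P1, v1) -> 10. No state change.
Op 4: write(P0, v1, 191). refcount(pp1)=2>1 -> COPY to pp3. 4 ppages; refcounts: pp0:2 pp1:1 pp2:2 pp3:1
Op 5: write(P1, v1, 111). refcount(pp1)=1 -> write in place. 4 ppages; refcounts: pp0:2 pp1:1 pp2:2 pp3:1
Op 6: write(P0, v0, 122). refcount(pp0)=2>1 -> COPY to pp4. 5 ppages; refcounts: pp0:1 pp1:1 pp2:2 pp3:1 pp4:1
Op 7: write(P0, v1, 198). refcount(pp3)=1 -> write in place. 5 ppages; refcounts: pp0:1 pp1:1 pp2:2 pp3:1 pp4:1
Op 8: write(P1, v1, 140). refcount(pp1)=1 -> write in place. 5 ppages; refcounts: pp0:1 pp1:1 pp2:2 pp3:1 pp4:1

Answer: 1 1 2 1 1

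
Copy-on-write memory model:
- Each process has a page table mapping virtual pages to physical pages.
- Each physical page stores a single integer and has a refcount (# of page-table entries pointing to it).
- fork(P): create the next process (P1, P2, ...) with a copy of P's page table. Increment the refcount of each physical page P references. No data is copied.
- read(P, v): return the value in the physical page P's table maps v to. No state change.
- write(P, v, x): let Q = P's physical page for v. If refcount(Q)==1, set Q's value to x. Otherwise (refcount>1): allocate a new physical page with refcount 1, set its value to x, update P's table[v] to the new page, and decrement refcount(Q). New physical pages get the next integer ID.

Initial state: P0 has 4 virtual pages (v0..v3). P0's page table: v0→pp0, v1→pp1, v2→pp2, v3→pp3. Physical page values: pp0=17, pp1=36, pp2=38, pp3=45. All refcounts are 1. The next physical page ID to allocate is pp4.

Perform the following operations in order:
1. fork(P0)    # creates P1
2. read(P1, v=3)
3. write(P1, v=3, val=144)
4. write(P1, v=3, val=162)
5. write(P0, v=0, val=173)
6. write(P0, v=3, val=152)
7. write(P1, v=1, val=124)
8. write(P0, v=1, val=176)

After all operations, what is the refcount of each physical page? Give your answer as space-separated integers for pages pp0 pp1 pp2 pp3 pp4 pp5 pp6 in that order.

Op 1: fork(P0) -> P1. 4 ppages; refcounts: pp0:2 pp1:2 pp2:2 pp3:2
Op 2: read(P1, v3) -> 45. No state change.
Op 3: write(P1, v3, 144). refcount(pp3)=2>1 -> COPY to pp4. 5 ppages; refcounts: pp0:2 pp1:2 pp2:2 pp3:1 pp4:1
Op 4: write(P1, v3, 162). refcount(pp4)=1 -> write in place. 5 ppages; refcounts: pp0:2 pp1:2 pp2:2 pp3:1 pp4:1
Op 5: write(P0, v0, 173). refcount(pp0)=2>1 -> COPY to pp5. 6 ppages; refcounts: pp0:1 pp1:2 pp2:2 pp3:1 pp4:1 pp5:1
Op 6: write(P0, v3, 152). refcount(pp3)=1 -> write in place. 6 ppages; refcounts: pp0:1 pp1:2 pp2:2 pp3:1 pp4:1 pp5:1
Op 7: write(P1, v1, 124). refcount(pp1)=2>1 -> COPY to pp6. 7 ppages; refcounts: pp0:1 pp1:1 pp2:2 pp3:1 pp4:1 pp5:1 pp6:1
Op 8: write(P0, v1, 176). refcount(pp1)=1 -> write in place. 7 ppages; refcounts: pp0:1 pp1:1 pp2:2 pp3:1 pp4:1 pp5:1 pp6:1

Answer: 1 1 2 1 1 1 1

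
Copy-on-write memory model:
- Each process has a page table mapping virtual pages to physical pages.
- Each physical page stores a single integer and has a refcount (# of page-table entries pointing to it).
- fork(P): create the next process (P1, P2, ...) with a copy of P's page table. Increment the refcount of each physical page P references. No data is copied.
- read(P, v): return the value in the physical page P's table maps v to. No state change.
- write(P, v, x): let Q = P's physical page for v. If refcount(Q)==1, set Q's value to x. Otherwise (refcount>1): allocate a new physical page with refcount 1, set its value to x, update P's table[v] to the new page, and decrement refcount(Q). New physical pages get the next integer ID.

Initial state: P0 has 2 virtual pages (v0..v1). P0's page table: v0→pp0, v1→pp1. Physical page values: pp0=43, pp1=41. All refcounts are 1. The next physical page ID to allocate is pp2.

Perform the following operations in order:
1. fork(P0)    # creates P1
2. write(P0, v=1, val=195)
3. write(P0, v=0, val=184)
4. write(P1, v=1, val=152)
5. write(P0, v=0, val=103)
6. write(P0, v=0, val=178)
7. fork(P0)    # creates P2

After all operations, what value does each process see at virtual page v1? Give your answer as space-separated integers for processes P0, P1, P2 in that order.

Answer: 195 152 195

Derivation:
Op 1: fork(P0) -> P1. 2 ppages; refcounts: pp0:2 pp1:2
Op 2: write(P0, v1, 195). refcount(pp1)=2>1 -> COPY to pp2. 3 ppages; refcounts: pp0:2 pp1:1 pp2:1
Op 3: write(P0, v0, 184). refcount(pp0)=2>1 -> COPY to pp3. 4 ppages; refcounts: pp0:1 pp1:1 pp2:1 pp3:1
Op 4: write(P1, v1, 152). refcount(pp1)=1 -> write in place. 4 ppages; refcounts: pp0:1 pp1:1 pp2:1 pp3:1
Op 5: write(P0, v0, 103). refcount(pp3)=1 -> write in place. 4 ppages; refcounts: pp0:1 pp1:1 pp2:1 pp3:1
Op 6: write(P0, v0, 178). refcount(pp3)=1 -> write in place. 4 ppages; refcounts: pp0:1 pp1:1 pp2:1 pp3:1
Op 7: fork(P0) -> P2. 4 ppages; refcounts: pp0:1 pp1:1 pp2:2 pp3:2
P0: v1 -> pp2 = 195
P1: v1 -> pp1 = 152
P2: v1 -> pp2 = 195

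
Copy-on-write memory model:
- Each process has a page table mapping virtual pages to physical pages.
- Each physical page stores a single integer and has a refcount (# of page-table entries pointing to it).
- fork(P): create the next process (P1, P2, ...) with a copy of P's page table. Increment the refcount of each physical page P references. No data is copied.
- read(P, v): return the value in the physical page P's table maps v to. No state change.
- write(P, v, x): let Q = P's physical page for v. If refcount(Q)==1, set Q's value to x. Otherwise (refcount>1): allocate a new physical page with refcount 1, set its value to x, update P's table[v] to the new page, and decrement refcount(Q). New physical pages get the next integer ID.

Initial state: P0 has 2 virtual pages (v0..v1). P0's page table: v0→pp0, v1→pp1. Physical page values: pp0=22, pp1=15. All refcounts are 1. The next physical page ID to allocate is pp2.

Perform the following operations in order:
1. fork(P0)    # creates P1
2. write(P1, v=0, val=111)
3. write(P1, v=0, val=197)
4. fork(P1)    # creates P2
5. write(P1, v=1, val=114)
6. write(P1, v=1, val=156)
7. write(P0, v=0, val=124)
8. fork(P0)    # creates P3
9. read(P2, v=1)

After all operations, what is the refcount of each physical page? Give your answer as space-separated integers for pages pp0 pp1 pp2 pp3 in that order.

Op 1: fork(P0) -> P1. 2 ppages; refcounts: pp0:2 pp1:2
Op 2: write(P1, v0, 111). refcount(pp0)=2>1 -> COPY to pp2. 3 ppages; refcounts: pp0:1 pp1:2 pp2:1
Op 3: write(P1, v0, 197). refcount(pp2)=1 -> write in place. 3 ppages; refcounts: pp0:1 pp1:2 pp2:1
Op 4: fork(P1) -> P2. 3 ppages; refcounts: pp0:1 pp1:3 pp2:2
Op 5: write(P1, v1, 114). refcount(pp1)=3>1 -> COPY to pp3. 4 ppages; refcounts: pp0:1 pp1:2 pp2:2 pp3:1
Op 6: write(P1, v1, 156). refcount(pp3)=1 -> write in place. 4 ppages; refcounts: pp0:1 pp1:2 pp2:2 pp3:1
Op 7: write(P0, v0, 124). refcount(pp0)=1 -> write in place. 4 ppages; refcounts: pp0:1 pp1:2 pp2:2 pp3:1
Op 8: fork(P0) -> P3. 4 ppages; refcounts: pp0:2 pp1:3 pp2:2 pp3:1
Op 9: read(P2, v1) -> 15. No state change.

Answer: 2 3 2 1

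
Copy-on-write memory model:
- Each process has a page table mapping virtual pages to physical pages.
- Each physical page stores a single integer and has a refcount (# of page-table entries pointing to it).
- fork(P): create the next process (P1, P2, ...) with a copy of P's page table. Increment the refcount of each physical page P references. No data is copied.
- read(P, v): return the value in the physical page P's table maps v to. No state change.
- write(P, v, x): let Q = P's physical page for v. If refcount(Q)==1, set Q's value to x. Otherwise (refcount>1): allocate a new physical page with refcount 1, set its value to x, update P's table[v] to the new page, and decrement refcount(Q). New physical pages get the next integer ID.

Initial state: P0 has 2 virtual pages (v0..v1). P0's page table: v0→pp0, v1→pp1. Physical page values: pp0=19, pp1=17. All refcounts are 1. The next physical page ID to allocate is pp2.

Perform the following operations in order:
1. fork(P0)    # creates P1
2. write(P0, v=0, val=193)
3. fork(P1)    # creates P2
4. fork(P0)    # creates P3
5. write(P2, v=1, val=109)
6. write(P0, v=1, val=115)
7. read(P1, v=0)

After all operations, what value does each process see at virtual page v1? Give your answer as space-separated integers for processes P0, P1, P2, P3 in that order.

Op 1: fork(P0) -> P1. 2 ppages; refcounts: pp0:2 pp1:2
Op 2: write(P0, v0, 193). refcount(pp0)=2>1 -> COPY to pp2. 3 ppages; refcounts: pp0:1 pp1:2 pp2:1
Op 3: fork(P1) -> P2. 3 ppages; refcounts: pp0:2 pp1:3 pp2:1
Op 4: fork(P0) -> P3. 3 ppages; refcounts: pp0:2 pp1:4 pp2:2
Op 5: write(P2, v1, 109). refcount(pp1)=4>1 -> COPY to pp3. 4 ppages; refcounts: pp0:2 pp1:3 pp2:2 pp3:1
Op 6: write(P0, v1, 115). refcount(pp1)=3>1 -> COPY to pp4. 5 ppages; refcounts: pp0:2 pp1:2 pp2:2 pp3:1 pp4:1
Op 7: read(P1, v0) -> 19. No state change.
P0: v1 -> pp4 = 115
P1: v1 -> pp1 = 17
P2: v1 -> pp3 = 109
P3: v1 -> pp1 = 17

Answer: 115 17 109 17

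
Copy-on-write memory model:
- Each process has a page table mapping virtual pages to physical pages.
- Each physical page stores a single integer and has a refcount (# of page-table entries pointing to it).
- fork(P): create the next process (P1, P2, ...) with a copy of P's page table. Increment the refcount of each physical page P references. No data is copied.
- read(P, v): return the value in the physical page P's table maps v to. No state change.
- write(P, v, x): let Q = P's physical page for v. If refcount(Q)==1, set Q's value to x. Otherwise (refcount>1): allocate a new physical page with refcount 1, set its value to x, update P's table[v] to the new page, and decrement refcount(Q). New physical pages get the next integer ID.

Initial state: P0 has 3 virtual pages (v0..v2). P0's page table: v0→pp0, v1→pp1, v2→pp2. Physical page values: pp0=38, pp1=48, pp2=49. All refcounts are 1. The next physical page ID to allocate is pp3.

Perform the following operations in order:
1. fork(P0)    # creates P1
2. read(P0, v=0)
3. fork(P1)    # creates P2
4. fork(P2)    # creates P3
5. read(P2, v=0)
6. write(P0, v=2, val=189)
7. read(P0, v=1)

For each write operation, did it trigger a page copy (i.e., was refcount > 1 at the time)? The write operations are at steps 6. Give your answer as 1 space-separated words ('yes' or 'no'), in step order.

Op 1: fork(P0) -> P1. 3 ppages; refcounts: pp0:2 pp1:2 pp2:2
Op 2: read(P0, v0) -> 38. No state change.
Op 3: fork(P1) -> P2. 3 ppages; refcounts: pp0:3 pp1:3 pp2:3
Op 4: fork(P2) -> P3. 3 ppages; refcounts: pp0:4 pp1:4 pp2:4
Op 5: read(P2, v0) -> 38. No state change.
Op 6: write(P0, v2, 189). refcount(pp2)=4>1 -> COPY to pp3. 4 ppages; refcounts: pp0:4 pp1:4 pp2:3 pp3:1
Op 7: read(P0, v1) -> 48. No state change.

yes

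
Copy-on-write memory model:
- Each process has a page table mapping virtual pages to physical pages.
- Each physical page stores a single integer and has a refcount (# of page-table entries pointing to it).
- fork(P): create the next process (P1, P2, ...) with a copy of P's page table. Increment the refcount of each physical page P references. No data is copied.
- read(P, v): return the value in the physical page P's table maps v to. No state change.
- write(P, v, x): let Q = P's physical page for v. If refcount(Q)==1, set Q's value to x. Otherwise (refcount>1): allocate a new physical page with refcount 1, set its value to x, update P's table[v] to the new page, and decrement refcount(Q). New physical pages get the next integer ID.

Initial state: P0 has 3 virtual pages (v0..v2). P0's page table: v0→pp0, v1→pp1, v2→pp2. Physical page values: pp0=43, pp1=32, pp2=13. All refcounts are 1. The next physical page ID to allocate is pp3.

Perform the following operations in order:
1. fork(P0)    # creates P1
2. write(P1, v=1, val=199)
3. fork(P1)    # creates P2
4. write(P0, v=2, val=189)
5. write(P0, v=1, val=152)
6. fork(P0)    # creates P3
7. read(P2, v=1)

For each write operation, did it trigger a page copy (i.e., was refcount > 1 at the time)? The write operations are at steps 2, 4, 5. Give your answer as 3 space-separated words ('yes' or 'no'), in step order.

Op 1: fork(P0) -> P1. 3 ppages; refcounts: pp0:2 pp1:2 pp2:2
Op 2: write(P1, v1, 199). refcount(pp1)=2>1 -> COPY to pp3. 4 ppages; refcounts: pp0:2 pp1:1 pp2:2 pp3:1
Op 3: fork(P1) -> P2. 4 ppages; refcounts: pp0:3 pp1:1 pp2:3 pp3:2
Op 4: write(P0, v2, 189). refcount(pp2)=3>1 -> COPY to pp4. 5 ppages; refcounts: pp0:3 pp1:1 pp2:2 pp3:2 pp4:1
Op 5: write(P0, v1, 152). refcount(pp1)=1 -> write in place. 5 ppages; refcounts: pp0:3 pp1:1 pp2:2 pp3:2 pp4:1
Op 6: fork(P0) -> P3. 5 ppages; refcounts: pp0:4 pp1:2 pp2:2 pp3:2 pp4:2
Op 7: read(P2, v1) -> 199. No state change.

yes yes no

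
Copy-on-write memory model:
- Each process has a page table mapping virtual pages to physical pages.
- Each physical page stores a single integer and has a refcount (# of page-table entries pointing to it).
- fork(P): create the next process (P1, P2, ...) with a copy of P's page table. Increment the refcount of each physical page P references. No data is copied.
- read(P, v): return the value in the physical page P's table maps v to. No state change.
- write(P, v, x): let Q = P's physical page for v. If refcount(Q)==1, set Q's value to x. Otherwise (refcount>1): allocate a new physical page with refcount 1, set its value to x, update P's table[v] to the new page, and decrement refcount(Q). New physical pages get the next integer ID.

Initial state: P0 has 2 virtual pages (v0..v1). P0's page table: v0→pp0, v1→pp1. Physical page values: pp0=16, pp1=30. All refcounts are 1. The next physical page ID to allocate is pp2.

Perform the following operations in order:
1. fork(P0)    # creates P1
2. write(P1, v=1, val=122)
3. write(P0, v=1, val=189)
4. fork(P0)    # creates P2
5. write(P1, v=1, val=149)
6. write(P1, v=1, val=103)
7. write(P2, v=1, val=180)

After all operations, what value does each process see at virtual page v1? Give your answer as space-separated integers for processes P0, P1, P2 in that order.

Op 1: fork(P0) -> P1. 2 ppages; refcounts: pp0:2 pp1:2
Op 2: write(P1, v1, 122). refcount(pp1)=2>1 -> COPY to pp2. 3 ppages; refcounts: pp0:2 pp1:1 pp2:1
Op 3: write(P0, v1, 189). refcount(pp1)=1 -> write in place. 3 ppages; refcounts: pp0:2 pp1:1 pp2:1
Op 4: fork(P0) -> P2. 3 ppages; refcounts: pp0:3 pp1:2 pp2:1
Op 5: write(P1, v1, 149). refcount(pp2)=1 -> write in place. 3 ppages; refcounts: pp0:3 pp1:2 pp2:1
Op 6: write(P1, v1, 103). refcount(pp2)=1 -> write in place. 3 ppages; refcounts: pp0:3 pp1:2 pp2:1
Op 7: write(P2, v1, 180). refcount(pp1)=2>1 -> COPY to pp3. 4 ppages; refcounts: pp0:3 pp1:1 pp2:1 pp3:1
P0: v1 -> pp1 = 189
P1: v1 -> pp2 = 103
P2: v1 -> pp3 = 180

Answer: 189 103 180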